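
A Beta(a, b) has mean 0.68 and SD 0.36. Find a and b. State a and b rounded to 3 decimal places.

a = 0.462, b = 0.217

Variance = 0.36² = 0.1296. The moment-matching identity a+b = μ(1−μ)/Var − 1 gives
a+b = 0.2176/0.1296 − 1 = 0.6790, so a = μ·0.6790 = 0.462 and b = (1−μ)·0.6790 = 0.217.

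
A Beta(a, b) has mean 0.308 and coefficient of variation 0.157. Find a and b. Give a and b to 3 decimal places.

a = 27.766, b = 62.384

σ = CV·μ = 0.157×0.308 = 0.04836, so σ² = 0.002338.
s+1 = μ(1−μ)/σ² = 0.213136/0.002338 = 91.1499, so s = a+b = 90.1499.
a = μs = 27.766, b = (1−μ)s = 62.384.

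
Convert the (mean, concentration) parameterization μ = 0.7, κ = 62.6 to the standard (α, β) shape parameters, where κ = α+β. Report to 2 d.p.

Split κ in proportion μ : (1−μ): α = 0.7·62.6 = 43.82, β = 62.6 − 43.82 = 18.78.

α = 43.82, β = 18.78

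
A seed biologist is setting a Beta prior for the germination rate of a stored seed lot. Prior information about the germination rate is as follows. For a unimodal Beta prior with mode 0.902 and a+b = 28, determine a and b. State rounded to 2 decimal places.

Since the density peak of Beta(a,b) is at (a−1)/(a+b−2),
a = 1 + 0.902(28−2) = 24.45 and b = 28 − 24.45 = 3.55.

a = 24.45, b = 3.55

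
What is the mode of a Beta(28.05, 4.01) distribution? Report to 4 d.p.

With α,β > 1, mode = (α−1)/(α+β−2) = 27.05/30.06 = 0.8999.

0.8999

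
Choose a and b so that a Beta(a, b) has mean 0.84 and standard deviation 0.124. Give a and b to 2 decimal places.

σ² = 0.124² = 0.015376.
With s = a+b, Var = μ(1−μ)/(s+1), so s+1 = (0.84×0.16)/0.015376 = 8.7409 and s = 7.7409.
a = μs = 6.50, b = (1−μ)s = 1.24.

a = 6.50, b = 1.24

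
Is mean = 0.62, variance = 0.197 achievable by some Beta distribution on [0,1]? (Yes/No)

Yes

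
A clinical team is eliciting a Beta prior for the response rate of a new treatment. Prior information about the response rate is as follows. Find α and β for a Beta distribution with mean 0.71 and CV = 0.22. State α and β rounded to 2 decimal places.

α = 5.28, β = 2.16

Var = (CV·μ)² = (0.22×0.71)² = 0.024398.
α+β = μ(1−μ)/Var − 1 = 0.2059/0.024398 − 1 = 7.4391.
Thus α = 0.71·7.4391 = 5.28 and β = 0.29·7.4391 = 2.16.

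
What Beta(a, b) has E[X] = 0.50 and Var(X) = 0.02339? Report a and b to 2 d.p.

a = 4.84, b = 4.84

By moment matching, a+b = μ(1−μ)/σ² − 1 = (0.50·0.50)/0.02339 − 1 = 10.6883 − 1 = 9.6883.
Since a/(a+b) = μ, a = 0.50·9.6883 = 4.84 and b = 0.50·9.6883 = 4.84.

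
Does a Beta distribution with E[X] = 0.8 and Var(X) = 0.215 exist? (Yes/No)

No

A Beta with mean μ has variance μ(1−μ)/(α+β+1) < μ(1−μ).
Here μ(1−μ) = 0.8×0.2 = 0.16, and 0.215 ≥ 0.16.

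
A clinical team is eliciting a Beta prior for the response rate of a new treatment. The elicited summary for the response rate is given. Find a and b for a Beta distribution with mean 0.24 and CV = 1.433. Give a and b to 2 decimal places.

Var = (CV·μ)² = (1.433×0.24)² = 0.118281.
a+b = μ(1−μ)/Var − 1 = 0.1824/0.118281 − 1 = 0.5421.
Thus a = 0.24·0.5421 = 0.13 and b = 0.76·0.5421 = 0.41.

a = 0.13, b = 0.41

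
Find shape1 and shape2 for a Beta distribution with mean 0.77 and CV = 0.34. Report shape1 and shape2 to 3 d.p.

σ = CV·μ = 0.34×0.77 = 0.26180, so σ² = 0.068539.
s+1 = μ(1−μ)/σ² = 0.1771/0.068539 = 2.5839, so s = shape1+shape2 = 1.5839.
shape1 = μs = 1.220, shape2 = (1−μ)s = 0.364.

shape1 = 1.220, shape2 = 0.364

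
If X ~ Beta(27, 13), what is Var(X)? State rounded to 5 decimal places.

0.00535

α+β = 40 and αβ = 351, so Var = αβ/[(α+β)²(α+β+1)] = 351/65600 = 0.00535.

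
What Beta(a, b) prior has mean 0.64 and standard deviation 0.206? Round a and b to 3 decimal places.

a = 2.835, b = 1.595

First σ² = 0.042436. Setting a = μn, b = (1−μ)n with n = a+b,
μ(1−μ)/(n+1) = 0.042436 ⇒ n+1 = 0.2304/0.042436 = 5.4294 ⇒ n = 4.4294.
Hence a = 0.64×4.4294 = 2.835, b = 0.36×4.4294 = 1.595.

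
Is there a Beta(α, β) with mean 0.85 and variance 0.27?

No

A Beta with mean μ has variance μ(1−μ)/(α+β+1) < μ(1−μ).
Here μ(1−μ) = 0.85×0.15 = 0.1275, and 0.27 ≥ 0.1275.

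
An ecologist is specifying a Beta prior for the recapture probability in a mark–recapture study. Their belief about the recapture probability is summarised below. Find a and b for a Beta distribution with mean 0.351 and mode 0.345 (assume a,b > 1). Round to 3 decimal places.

Let s = a+b. Mean gives a = μs = 0.351s; mode gives (a−1)/(s−2) = 0.345.
Substituting: 0.351s − 1 = 0.345(s−2) = 0.345s − 0.690, so 0.006s = 0.310 and s = 51.6667.
Then a = 0.351×51.6667 = 18.135 and b = s−a = 33.532.

a = 18.135, b = 33.532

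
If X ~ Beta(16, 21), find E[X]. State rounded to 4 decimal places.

E[X] = α/(α+β) = 16/37 = 0.4324.

0.4324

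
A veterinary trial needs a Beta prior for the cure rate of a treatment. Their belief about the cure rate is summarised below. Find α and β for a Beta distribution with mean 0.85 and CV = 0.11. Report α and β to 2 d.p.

σ = CV·μ = 0.11×0.85 = 0.09350, so σ² = 0.008742.
s+1 = μ(1−μ)/σ² = 0.1275/0.008742 = 14.5843, so s = α+β = 13.5843.
α = μs = 11.55, β = (1−μ)s = 2.04.

α = 11.55, β = 2.04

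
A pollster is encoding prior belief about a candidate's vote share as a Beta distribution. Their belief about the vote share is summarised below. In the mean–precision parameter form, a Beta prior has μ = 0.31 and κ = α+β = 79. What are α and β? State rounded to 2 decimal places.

α = 24.49, β = 54.51

Split κ in proportion μ : (1−μ): α = 0.31·79 = 24.49, β = 79 − 24.49 = 54.51.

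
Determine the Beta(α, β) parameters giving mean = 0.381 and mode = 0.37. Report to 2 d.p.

α = 9.01, β = 14.63

With s = α+β: μ = α/s and mode = (α−1)/(s−2). Eliminating α = μs,
μs − 1 = m(s−2) ⇒ s(μ−m) = 1−2m ⇒ s = 0.26/0.011 = 23.6364.
So α = μs = 9.01, β = (1−μ)s = 14.63.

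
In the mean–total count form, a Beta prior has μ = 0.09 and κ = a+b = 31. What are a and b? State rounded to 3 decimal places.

a = μκ = 0.09×31 = 2.790 and b = (1−μ)κ = 0.91×31 = 28.210.

a = 2.790, b = 28.210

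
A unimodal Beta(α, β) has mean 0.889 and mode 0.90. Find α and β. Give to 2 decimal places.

With s = α+β: μ = α/s and mode = (α−1)/(s−2). Eliminating α = μs,
μs − 1 = m(s−2) ⇒ s(μ−m) = 1−2m ⇒ s = -0.80/-0.011 = 72.7273.
So α = μs = 64.65, β = (1−μ)s = 8.07.

α = 64.65, β = 8.07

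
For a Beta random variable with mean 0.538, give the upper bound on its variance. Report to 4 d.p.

0.2486

Var = μ(1−μ)/(α+β+1), which approaches μ(1−μ) as α+β → 0.
So the supremum is μ(1−μ) = 0.538×0.462 = 0.2486.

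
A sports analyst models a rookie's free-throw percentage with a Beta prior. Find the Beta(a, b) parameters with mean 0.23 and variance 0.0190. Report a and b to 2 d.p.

Write ν = a+b; then a = μν and Var = μ(1−μ)/(ν+1).
ν = μ(1−μ)/Var − 1 = 0.1771/0.0190 − 1 = 8.3211.
a = 0.23·8.3211 = 1.91, b = 0.77·8.3211 = 6.41.

a = 1.91, b = 6.41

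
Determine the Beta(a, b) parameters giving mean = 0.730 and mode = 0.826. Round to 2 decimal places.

a = 4.96, b = 1.83

Let s = a+b. Mean gives a = μs = 0.730s; mode gives (a−1)/(s−2) = 0.826.
Substituting: 0.730s − 1 = 0.826(s−2) = 0.826s − 1.652, so -0.096s = -0.652 and s = 6.7917.
Then a = 0.730×6.7917 = 4.96 and b = s−a = 1.83.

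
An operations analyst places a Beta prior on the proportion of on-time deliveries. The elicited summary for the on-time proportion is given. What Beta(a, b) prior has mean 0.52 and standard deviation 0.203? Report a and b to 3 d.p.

a = 2.630, b = 2.427

First σ² = 0.041209. Setting a = μn, b = (1−μ)n with n = a+b,
μ(1−μ)/(n+1) = 0.041209 ⇒ n+1 = 0.2496/0.041209 = 6.0569 ⇒ n = 5.0569.
Hence a = 0.52×5.0569 = 2.630, b = 0.48×5.0569 = 2.427.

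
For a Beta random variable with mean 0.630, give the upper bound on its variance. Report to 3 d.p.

Var = μ(1−μ)/(α+β+1), which approaches μ(1−μ) as α+β → 0.
So the supremum is μ(1−μ) = 0.630×0.370 = 0.233.

0.233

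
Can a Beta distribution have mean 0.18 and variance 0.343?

A Beta with mean μ has variance μ(1−μ)/(α+β+1) < μ(1−μ).
Here μ(1−μ) = 0.18×0.82 = 0.1476, and 0.343 ≥ 0.1476.

No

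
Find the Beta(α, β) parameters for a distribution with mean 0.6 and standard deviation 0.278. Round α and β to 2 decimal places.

α = 1.26, β = 0.84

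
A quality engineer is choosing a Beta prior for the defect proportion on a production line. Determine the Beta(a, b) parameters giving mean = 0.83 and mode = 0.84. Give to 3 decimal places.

Let s = a+b. Mean gives a = μs = 0.83s; mode gives (a−1)/(s−2) = 0.84.
Substituting: 0.83s − 1 = 0.84(s−2) = 0.84s − 1.68, so -0.01s = -0.68 and s = 68.0000.
Then a = 0.83×68.0000 = 56.440 and b = s−a = 11.560.

a = 56.440, b = 11.560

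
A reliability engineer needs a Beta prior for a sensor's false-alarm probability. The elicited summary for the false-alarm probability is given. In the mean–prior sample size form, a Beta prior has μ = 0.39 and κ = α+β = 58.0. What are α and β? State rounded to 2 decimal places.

α = 22.62, β = 35.38

α = μκ = 0.39×58.0 = 22.62 and β = (1−μ)κ = 0.61×58.0 = 35.38.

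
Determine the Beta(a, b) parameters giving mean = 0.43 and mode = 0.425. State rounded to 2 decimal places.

With s = a+b: μ = a/s and mode = (a−1)/(s−2). Eliminating a = μs,
μs − 1 = m(s−2) ⇒ s(μ−m) = 1−2m ⇒ s = 0.150/0.005 = 30.0000.
So a = μs = 12.90, b = (1−μ)s = 17.10.

a = 12.90, b = 17.10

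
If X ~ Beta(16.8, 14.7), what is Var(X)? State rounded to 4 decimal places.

0.0077

Var = αβ/[(α+β)²(α+β+1)] = (16.8×14.7)/(31.5²×32.5) = 246.96/32248.125 = 0.0077.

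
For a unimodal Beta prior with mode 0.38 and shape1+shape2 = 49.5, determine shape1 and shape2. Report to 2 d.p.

Mode = (shape1−1)/(κ−2) with κ = shape1+shape2, so shape1−1 = 0.38·47.5 = 18.05.
shape1 = 19.05; shape2 = κ − shape1 = 30.45.

shape1 = 19.05, shape2 = 30.45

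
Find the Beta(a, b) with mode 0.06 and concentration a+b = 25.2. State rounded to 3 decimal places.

Mode = (a−1)/(κ−2) with κ = a+b, so a−1 = 0.06·23.2 = 1.392.
a = 2.392; b = κ − a = 22.808.

a = 2.392, b = 22.808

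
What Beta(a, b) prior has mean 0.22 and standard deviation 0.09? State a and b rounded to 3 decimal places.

Variance = 0.09² = 0.0081. The moment-matching identity a+b = μ(1−μ)/Var − 1 gives
a+b = 0.1716/0.0081 − 1 = 20.1852, so a = μ·20.1852 = 4.441 and b = (1−μ)·20.1852 = 15.744.

a = 4.441, b = 15.744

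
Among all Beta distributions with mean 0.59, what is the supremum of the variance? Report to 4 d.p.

0.2419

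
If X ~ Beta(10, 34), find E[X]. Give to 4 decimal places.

E[X] = α/(α+β) = 10/44 = 0.2273.

0.2273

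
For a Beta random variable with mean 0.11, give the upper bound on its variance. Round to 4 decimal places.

0.0979

For fixed mean μ the Beta variance is μ(1−μ)/(α+β+1), increasing as α+β decreases.
Its least upper bound (not attained) is μ(1−μ) = 0.11·0.89 = 0.0979.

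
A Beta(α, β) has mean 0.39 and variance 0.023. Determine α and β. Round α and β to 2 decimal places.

α = 3.64, β = 5.70

By moment matching, α+β = μ(1−μ)/σ² − 1 = (0.39·0.61)/0.023 − 1 = 10.3435 − 1 = 9.3435.
Since α/(α+β) = μ, α = 0.39·9.3435 = 3.64 and β = 0.61·9.3435 = 5.70.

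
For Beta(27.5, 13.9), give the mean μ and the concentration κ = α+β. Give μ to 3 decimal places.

μ = 0.664, κ = 41.4

κ = α+β = 27.5+13.9 = 41.4; μ = α/κ = 27.5/41.4 = 0.664.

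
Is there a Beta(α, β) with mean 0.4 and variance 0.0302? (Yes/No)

Yes

A Beta with mean μ has variance μ(1−μ)/(α+β+1) < μ(1−μ).
Here μ(1−μ) = 0.4×0.6 = 0.24, and 0.0302 < 0.24.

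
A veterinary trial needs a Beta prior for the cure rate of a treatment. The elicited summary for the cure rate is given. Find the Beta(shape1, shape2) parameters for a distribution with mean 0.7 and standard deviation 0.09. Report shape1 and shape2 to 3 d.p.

shape1 = 17.448, shape2 = 7.478

σ² = 0.09² = 0.0081.
With s = shape1+shape2, Var = μ(1−μ)/(s+1), so s+1 = (0.7×0.3)/0.0081 = 25.9259 and s = 24.9259.
shape1 = μs = 17.448, shape2 = (1−μ)s = 7.478.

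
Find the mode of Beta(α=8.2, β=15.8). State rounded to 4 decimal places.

With α,β > 1, mode = (α−1)/(α+β−2) = 7.2/22.0 = 0.3273.

0.3273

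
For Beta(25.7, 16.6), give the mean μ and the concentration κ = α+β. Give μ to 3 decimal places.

μ = 0.608, κ = 42.3

κ = α+β = 25.7+16.6 = 42.3; μ = α/κ = 25.7/42.3 = 0.608.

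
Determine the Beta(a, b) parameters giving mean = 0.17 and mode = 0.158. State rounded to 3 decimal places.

With s = a+b: μ = a/s and mode = (a−1)/(s−2). Eliminating a = μs,
μs − 1 = m(s−2) ⇒ s(μ−m) = 1−2m ⇒ s = 0.684/0.012 = 57.0000.
So a = μs = 9.690, b = (1−μ)s = 47.310.

a = 9.690, b = 47.310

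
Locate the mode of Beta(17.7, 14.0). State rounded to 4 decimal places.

The density x^(α−1)(1−x)^(β−1) is maximised at (α−1)/(α+β−2) = 16.7/29.7 = 0.5623.

0.5623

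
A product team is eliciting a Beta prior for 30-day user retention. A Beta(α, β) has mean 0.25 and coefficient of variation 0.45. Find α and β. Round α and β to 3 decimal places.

α = 3.454, β = 10.361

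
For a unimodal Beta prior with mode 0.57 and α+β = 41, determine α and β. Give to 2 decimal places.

α = 23.23, β = 17.77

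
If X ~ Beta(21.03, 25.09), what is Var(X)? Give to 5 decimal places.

0.00526

μ = 21.03/46.12 = 0.455984; Var = μ(1−μ)/(α+β+1) = 0.2480626/47.12 = 0.00526.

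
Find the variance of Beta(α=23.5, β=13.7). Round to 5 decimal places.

0.00609

Var = αβ/[(α+β)²(α+β+1)] = (23.5×13.7)/(37.2²×38.2) = 321.95/52862.688 = 0.00609.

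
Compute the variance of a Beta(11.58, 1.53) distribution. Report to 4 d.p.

0.0073

α+β = 13.11 and αβ = 17.7174, so Var = αβ/[(α+β)²(α+β+1)] = 17.7174/2425.115331 = 0.0073.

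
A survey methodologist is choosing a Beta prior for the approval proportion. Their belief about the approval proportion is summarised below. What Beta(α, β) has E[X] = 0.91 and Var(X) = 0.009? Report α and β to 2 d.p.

α = 7.37, β = 0.73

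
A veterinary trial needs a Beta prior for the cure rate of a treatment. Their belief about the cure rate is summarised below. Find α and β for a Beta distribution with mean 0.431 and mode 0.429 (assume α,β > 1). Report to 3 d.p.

With s = α+β: μ = α/s and mode = (α−1)/(s−2). Eliminating α = μs,
μs − 1 = m(s−2) ⇒ s(μ−m) = 1−2m ⇒ s = 0.142/0.002 = 71.0000.
So α = μs = 30.601, β = (1−μ)s = 40.399.

α = 30.601, β = 40.399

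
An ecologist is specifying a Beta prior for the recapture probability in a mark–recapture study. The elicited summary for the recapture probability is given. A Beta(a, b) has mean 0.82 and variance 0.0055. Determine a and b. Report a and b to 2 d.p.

a = 21.19, b = 4.65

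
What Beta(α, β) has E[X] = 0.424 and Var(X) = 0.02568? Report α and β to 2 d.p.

α = 3.61, β = 4.90

Write ν = α+β; then α = μν and Var = μ(1−μ)/(ν+1).
ν = μ(1−μ)/Var − 1 = 0.244224/0.02568 − 1 = 8.5103.
α = 0.424·8.5103 = 3.61, β = 0.576·8.5103 = 4.90.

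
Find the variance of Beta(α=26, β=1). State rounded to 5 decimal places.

α+β = 27 and αβ = 26, so Var = αβ/[(α+β)²(α+β+1)] = 26/20412 = 0.00127.

0.00127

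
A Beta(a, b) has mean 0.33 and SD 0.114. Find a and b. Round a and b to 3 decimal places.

First σ² = 0.012996. Setting a = μn, b = (1−μ)n with n = a+b,
μ(1−μ)/(n+1) = 0.012996 ⇒ n+1 = 0.2211/0.012996 = 17.0129 ⇒ n = 16.0129.
Hence a = 0.33×16.0129 = 5.284, b = 0.67×16.0129 = 10.729.

a = 5.284, b = 10.729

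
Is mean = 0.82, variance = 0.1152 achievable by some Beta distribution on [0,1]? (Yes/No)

For any Beta, Var(X) < E[X]·(1−E[X]).
Here μ(1−μ) = 0.82×0.18 = 0.1476, and 0.1152 < 0.1476.

Yes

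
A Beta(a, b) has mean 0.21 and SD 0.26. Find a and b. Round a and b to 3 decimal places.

First σ² = 0.0676. Setting a = μn, b = (1−μ)n with n = a+b,
μ(1−μ)/(n+1) = 0.0676 ⇒ n+1 = 0.1659/0.0676 = 2.4541 ⇒ n = 1.4541.
Hence a = 0.21×1.4541 = 0.305, b = 0.79×1.4541 = 1.149.

a = 0.305, b = 1.149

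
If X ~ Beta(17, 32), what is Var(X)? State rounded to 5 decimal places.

0.00453

Var = αβ/[(α+β)²(α+β+1)] = (17×32)/(49²×50) = 544/120050 = 0.00453.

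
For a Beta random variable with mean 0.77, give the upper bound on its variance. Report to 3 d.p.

0.177

Var = μ(1−μ)/(α+β+1), which approaches μ(1−μ) as α+β → 0.
So the supremum is μ(1−μ) = 0.77×0.23 = 0.177.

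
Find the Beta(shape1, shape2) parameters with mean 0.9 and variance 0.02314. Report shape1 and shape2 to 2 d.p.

shape1 = 2.60, shape2 = 0.29

Let s = shape1+shape2. The Beta variance is μ(1−μ)/(s+1).
So s+1 = μ(1−μ)/σ² = (0.9×0.1)/0.02314 = 0.09/0.02314 = 3.8894, giving s = 2.8894.
Then shape1 = μs = 0.9×2.8894 = 2.60 and shape2 = (1−μ)s = 0.1×2.8894 = 0.29.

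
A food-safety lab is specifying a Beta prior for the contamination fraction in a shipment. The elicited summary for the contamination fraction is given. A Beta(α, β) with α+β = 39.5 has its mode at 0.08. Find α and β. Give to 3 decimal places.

Mode = (α−1)/(κ−2) with κ = α+β, so α−1 = 0.08·37.5 = 3.000.
α = 4.000; β = κ − α = 35.500.

α = 4.000, β = 35.500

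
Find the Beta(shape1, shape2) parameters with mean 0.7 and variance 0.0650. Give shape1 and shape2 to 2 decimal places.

Let s = shape1+shape2. The Beta variance is μ(1−μ)/(s+1).
So s+1 = μ(1−μ)/σ² = (0.7×0.3)/0.0650 = 0.21/0.0650 = 3.2308, giving s = 2.2308.
Then shape1 = μs = 0.7×2.2308 = 1.56 and shape2 = (1−μ)s = 0.3×2.2308 = 0.67.

shape1 = 1.56, shape2 = 0.67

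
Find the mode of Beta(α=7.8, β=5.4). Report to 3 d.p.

The density x^(α−1)(1−x)^(β−1) is maximised at (α−1)/(α+β−2) = 6.8/11.2 = 0.607.

0.607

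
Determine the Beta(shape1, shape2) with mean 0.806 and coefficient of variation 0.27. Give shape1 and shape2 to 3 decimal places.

σ = CV·μ = 0.27×0.806 = 0.21762, so σ² = 0.047358.
s+1 = μ(1−μ)/σ² = 0.156364/0.047358 = 3.3017, so s = shape1+shape2 = 2.3017.
shape1 = μs = 1.855, shape2 = (1−μ)s = 0.447.

shape1 = 1.855, shape2 = 0.447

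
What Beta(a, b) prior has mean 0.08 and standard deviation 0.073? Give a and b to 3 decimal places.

Variance = 0.073² = 0.005329. The moment-matching identity a+b = μ(1−μ)/Var − 1 gives
a+b = 0.0736/0.005329 − 1 = 12.8112, so a = μ·12.8112 = 1.025 and b = (1−μ)·12.8112 = 11.786.

a = 1.025, b = 11.786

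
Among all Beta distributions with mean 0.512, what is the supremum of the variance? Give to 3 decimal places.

0.250

For fixed mean μ the Beta variance is μ(1−μ)/(α+β+1), increasing as α+β decreases.
Its least upper bound (not attained) is μ(1−μ) = 0.512·0.488 = 0.250.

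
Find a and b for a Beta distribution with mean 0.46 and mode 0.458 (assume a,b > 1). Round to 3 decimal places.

a = 19.320, b = 22.680

Let s = a+b. Mean gives a = μs = 0.46s; mode gives (a−1)/(s−2) = 0.458.
Substituting: 0.46s − 1 = 0.458(s−2) = 0.458s − 0.916, so 0.002s = 0.084 and s = 42.0000.
Then a = 0.46×42.0000 = 19.320 and b = s−a = 22.680.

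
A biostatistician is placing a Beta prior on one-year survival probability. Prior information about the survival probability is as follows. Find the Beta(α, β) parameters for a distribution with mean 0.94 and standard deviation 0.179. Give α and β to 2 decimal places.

α = 0.71, β = 0.05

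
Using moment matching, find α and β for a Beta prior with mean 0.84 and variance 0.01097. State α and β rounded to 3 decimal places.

Let s = α+β. The Beta variance is μ(1−μ)/(s+1).
So s+1 = μ(1−μ)/σ² = (0.84×0.16)/0.01097 = 0.1344/0.01097 = 12.2516, giving s = 11.2516.
Then α = μs = 0.84×11.2516 = 9.451 and β = (1−μ)s = 0.16×11.2516 = 1.800.

α = 9.451, β = 1.800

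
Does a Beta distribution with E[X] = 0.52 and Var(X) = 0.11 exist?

Yes

The Beta variance bound is σ² < μ(1−μ).
Here μ(1−μ) = 0.52×0.48 = 0.2496, and 0.11 < 0.2496.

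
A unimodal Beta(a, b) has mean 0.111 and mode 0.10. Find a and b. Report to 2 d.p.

With s = a+b: μ = a/s and mode = (a−1)/(s−2). Eliminating a = μs,
μs − 1 = m(s−2) ⇒ s(μ−m) = 1−2m ⇒ s = 0.80/0.011 = 72.7273.
So a = μs = 8.07, b = (1−μ)s = 64.65.

a = 8.07, b = 64.65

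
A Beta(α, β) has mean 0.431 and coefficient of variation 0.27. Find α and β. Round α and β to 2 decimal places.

σ = CV·μ = 0.27×0.431 = 0.11637, so σ² = 0.013542.
s+1 = μ(1−μ)/σ² = 0.245239/0.013542 = 18.1095, so s = α+β = 17.1095.
α = μs = 7.37, β = (1−μ)s = 9.74.

α = 7.37, β = 9.74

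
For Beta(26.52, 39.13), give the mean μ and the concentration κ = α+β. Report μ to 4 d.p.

μ = 0.4040, κ = 65.65

κ = α+β = 26.52+39.13 = 65.65; μ = α/κ = 26.52/65.65 = 0.4040.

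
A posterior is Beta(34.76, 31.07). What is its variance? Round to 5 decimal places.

0.00373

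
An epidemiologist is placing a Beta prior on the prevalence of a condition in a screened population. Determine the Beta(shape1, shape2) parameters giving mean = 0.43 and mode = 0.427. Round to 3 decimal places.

shape1 = 20.927, shape2 = 27.740

Let s = shape1+shape2. Mean gives shape1 = μs = 0.43s; mode gives (shape1−1)/(s−2) = 0.427.
Substituting: 0.43s − 1 = 0.427(s−2) = 0.427s − 0.854, so 0.003s = 0.146 and s = 48.6667.
Then shape1 = 0.43×48.6667 = 20.927 and shape2 = s−shape1 = 27.740.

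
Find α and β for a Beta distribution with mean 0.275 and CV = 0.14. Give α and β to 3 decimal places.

Var = (CV·μ)² = (0.14×0.275)² = 0.001482.
α+β = μ(1−μ)/Var − 1 = 0.199375/0.001482 − 1 = 133.5083.
Thus α = 0.275·133.5083 = 36.715 and β = 0.725·133.5083 = 96.794.

α = 36.715, β = 96.794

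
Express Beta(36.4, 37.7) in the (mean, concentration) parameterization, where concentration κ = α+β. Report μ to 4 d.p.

κ = α+β = 36.4+37.7 = 74.1; μ = α/κ = 36.4/74.1 = 0.4912.

μ = 0.4912, κ = 74.1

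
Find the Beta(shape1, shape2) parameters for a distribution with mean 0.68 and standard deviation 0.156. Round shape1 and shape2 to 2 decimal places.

First σ² = 0.024336. Setting shape1 = μn, shape2 = (1−μ)n with n = shape1+shape2,
μ(1−μ)/(n+1) = 0.024336 ⇒ n+1 = 0.2176/0.024336 = 8.9415 ⇒ n = 7.9415.
Hence shape1 = 0.68×7.9415 = 5.40, shape2 = 0.32×7.9415 = 2.54.

shape1 = 5.40, shape2 = 2.54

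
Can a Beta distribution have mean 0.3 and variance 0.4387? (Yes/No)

No

For any Beta, Var(X) < E[X]·(1−E[X]).
Here μ(1−μ) = 0.3×0.7 = 0.21, and 0.4387 ≥ 0.21.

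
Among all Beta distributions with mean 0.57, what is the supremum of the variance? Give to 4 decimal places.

For fixed mean μ the Beta variance is μ(1−μ)/(α+β+1), increasing as α+β decreases.
Its least upper bound (not attained) is μ(1−μ) = 0.57·0.43 = 0.2451.

0.2451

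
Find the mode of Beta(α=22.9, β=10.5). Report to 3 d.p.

With α,β > 1, mode = (α−1)/(α+β−2) = 21.9/31.4 = 0.697.

0.697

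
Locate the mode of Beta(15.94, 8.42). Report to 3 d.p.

0.668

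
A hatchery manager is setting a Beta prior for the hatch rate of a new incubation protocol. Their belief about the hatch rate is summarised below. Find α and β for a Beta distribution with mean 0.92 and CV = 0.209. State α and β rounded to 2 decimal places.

α = 0.91, β = 0.08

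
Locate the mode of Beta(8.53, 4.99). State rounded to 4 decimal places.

0.6536

The density x^(α−1)(1−x)^(β−1) is maximised at (α−1)/(α+β−2) = 7.53/11.52 = 0.6536.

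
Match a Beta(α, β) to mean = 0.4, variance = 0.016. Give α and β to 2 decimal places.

α = 5.60, β = 8.40

Let s = α+β. The Beta variance is μ(1−μ)/(s+1).
So s+1 = μ(1−μ)/σ² = (0.4×0.6)/0.016 = 0.24/0.016 = 15.0000, giving s = 14.0000.
Then α = μs = 0.4×14.0000 = 5.60 and β = (1−μ)s = 0.6×14.0000 = 8.40.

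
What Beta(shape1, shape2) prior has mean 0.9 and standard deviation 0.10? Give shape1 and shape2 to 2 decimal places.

shape1 = 7.20, shape2 = 0.80

Variance = 0.10² = 0.0100. The moment-matching identity shape1+shape2 = μ(1−μ)/Var − 1 gives
shape1+shape2 = 0.09/0.0100 − 1 = 8.0000, so shape1 = μ·8.0000 = 7.20 and shape2 = (1−μ)·8.0000 = 0.80.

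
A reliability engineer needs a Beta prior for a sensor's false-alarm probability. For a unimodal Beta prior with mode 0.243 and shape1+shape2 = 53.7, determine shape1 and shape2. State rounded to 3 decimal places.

shape1 = 13.563, shape2 = 40.137

Mode = (shape1−1)/(κ−2) with κ = shape1+shape2, so shape1−1 = 0.243·51.7 = 12.563.
shape1 = 13.563; shape2 = κ − shape1 = 40.137.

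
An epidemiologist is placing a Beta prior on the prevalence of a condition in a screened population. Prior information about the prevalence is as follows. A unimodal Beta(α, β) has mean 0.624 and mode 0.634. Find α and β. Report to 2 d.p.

α = 16.72, β = 10.08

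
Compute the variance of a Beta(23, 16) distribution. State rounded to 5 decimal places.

Var = αβ/[(α+β)²(α+β+1)] = (23×16)/(39²×40) = 368/60840 = 0.00605.

0.00605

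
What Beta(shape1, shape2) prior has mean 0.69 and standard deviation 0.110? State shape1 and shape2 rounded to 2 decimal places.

Variance = 0.110² = 0.012100. The moment-matching identity shape1+shape2 = μ(1−μ)/Var − 1 gives
shape1+shape2 = 0.2139/0.012100 − 1 = 16.6777, so shape1 = μ·16.6777 = 11.51 and shape2 = (1−μ)·16.6777 = 5.17.

shape1 = 11.51, shape2 = 5.17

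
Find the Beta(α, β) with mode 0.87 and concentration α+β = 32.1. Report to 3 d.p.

α = 27.187, β = 4.913

Mode = (α−1)/(κ−2) with κ = α+β, so α−1 = 0.87·30.1 = 26.187.
α = 27.187; β = κ − α = 4.913.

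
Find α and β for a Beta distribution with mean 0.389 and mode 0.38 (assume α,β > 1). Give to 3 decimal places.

Let s = α+β. Mean gives α = μs = 0.389s; mode gives (α−1)/(s−2) = 0.38.
Substituting: 0.389s − 1 = 0.38(s−2) = 0.38s − 0.76, so 0.009s = 0.24 and s = 26.6667.
Then α = 0.389×26.6667 = 10.373 and β = s−α = 16.293.

α = 10.373, β = 16.293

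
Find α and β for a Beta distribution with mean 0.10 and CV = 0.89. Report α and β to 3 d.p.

α = 1.036, β = 9.326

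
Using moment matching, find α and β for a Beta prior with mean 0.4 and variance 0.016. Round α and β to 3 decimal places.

α = 5.600, β = 8.400

Let s = α+β. The Beta variance is μ(1−μ)/(s+1).
So s+1 = μ(1−μ)/σ² = (0.4×0.6)/0.016 = 0.24/0.016 = 15.0000, giving s = 14.0000.
Then α = μs = 0.4×14.0000 = 5.600 and β = (1−μ)s = 0.6×14.0000 = 8.400.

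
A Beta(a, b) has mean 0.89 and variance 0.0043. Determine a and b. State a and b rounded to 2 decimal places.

a = 19.37, b = 2.39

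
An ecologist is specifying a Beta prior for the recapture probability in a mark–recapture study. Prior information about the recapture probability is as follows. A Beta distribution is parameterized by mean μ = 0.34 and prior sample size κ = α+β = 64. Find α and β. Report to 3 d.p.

α = 21.760, β = 42.240

Split κ in proportion μ : (1−μ): α = 0.34·64 = 21.760, β = 64 − 21.760 = 42.240.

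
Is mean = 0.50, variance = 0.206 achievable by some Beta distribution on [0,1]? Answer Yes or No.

For any Beta, Var(X) < E[X]·(1−E[X]).
Here μ(1−μ) = 0.50×0.50 = 0.2500, and 0.206 < 0.2500.

Yes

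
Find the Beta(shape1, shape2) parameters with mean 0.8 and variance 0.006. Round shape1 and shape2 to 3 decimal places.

Let s = shape1+shape2. The Beta variance is μ(1−μ)/(s+1).
So s+1 = μ(1−μ)/σ² = (0.8×0.2)/0.006 = 0.16/0.006 = 26.6667, giving s = 25.6667.
Then shape1 = μs = 0.8×25.6667 = 20.533 and shape2 = (1−μ)s = 0.2×25.6667 = 5.133.

shape1 = 20.533, shape2 = 5.133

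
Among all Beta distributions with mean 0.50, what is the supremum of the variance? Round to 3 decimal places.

Var = μ(1−μ)/(α+β+1), which approaches μ(1−μ) as α+β → 0.
So the supremum is μ(1−μ) = 0.50×0.50 = 0.250.

0.250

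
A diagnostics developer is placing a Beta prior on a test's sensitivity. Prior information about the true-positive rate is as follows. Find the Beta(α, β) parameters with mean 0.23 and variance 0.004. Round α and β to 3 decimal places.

α = 9.953, β = 33.322

Write ν = α+β; then α = μν and Var = μ(1−μ)/(ν+1).
ν = μ(1−μ)/Var − 1 = 0.1771/0.004 − 1 = 43.2750.
α = 0.23·43.2750 = 9.953, β = 0.77·43.2750 = 33.322.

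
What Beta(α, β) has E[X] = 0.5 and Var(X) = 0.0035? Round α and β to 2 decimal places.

α = 35.21, β = 35.21

Write ν = α+β; then α = μν and Var = μ(1−μ)/(ν+1).
ν = μ(1−μ)/Var − 1 = 0.25/0.0035 − 1 = 70.4286.
α = 0.5·70.4286 = 35.21, β = 0.5·70.4286 = 35.21.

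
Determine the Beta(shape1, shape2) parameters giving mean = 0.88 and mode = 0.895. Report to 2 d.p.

shape1 = 46.35, shape2 = 6.32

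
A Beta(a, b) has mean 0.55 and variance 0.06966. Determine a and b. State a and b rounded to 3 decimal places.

Write ν = a+b; then a = μν and Var = μ(1−μ)/(ν+1).
ν = μ(1−μ)/Var − 1 = 0.2475/0.06966 − 1 = 2.5530.
a = 0.55·2.5530 = 1.404, b = 0.45·2.5530 = 1.149.

a = 1.404, b = 1.149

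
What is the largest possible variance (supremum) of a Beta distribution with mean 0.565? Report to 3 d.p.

Var = μ(1−μ)/(α+β+1), which approaches μ(1−μ) as α+β → 0.
So the supremum is μ(1−μ) = 0.565×0.435 = 0.246.

0.246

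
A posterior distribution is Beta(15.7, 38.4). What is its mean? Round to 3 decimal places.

The Beta mean is α/(α+β) = 15.7/(15.7+38.4) = 0.290.

0.290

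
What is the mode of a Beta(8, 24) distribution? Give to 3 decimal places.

0.233

The density x^(α−1)(1−x)^(β−1) is maximised at (α−1)/(α+β−2) = 7/30 = 0.233.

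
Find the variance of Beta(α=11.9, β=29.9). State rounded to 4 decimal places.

α+β = 41.8 and αβ = 355.81, so Var = αβ/[(α+β)²(α+β+1)] = 355.81/74781.872 = 0.0048.

0.0048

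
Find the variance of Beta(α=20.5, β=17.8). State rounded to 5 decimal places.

μ = 20.5/38.3 = 0.535248; Var = μ(1−μ)/(α+β+1) = 0.2487576/39.3 = 0.00633.

0.00633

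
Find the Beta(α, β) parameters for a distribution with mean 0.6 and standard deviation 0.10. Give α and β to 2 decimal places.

α = 13.80, β = 9.20

σ² = 0.10² = 0.0100.
With s = α+β, Var = μ(1−μ)/(s+1), so s+1 = (0.6×0.4)/0.0100 = 24.0000 and s = 23.0000.
α = μs = 13.80, β = (1−μ)s = 9.20.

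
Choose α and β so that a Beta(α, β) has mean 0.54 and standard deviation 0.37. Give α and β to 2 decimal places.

σ² = 0.37² = 0.1369.
With s = α+β, Var = μ(1−μ)/(s+1), so s+1 = (0.54×0.46)/0.1369 = 1.8145 and s = 0.8145.
α = μs = 0.44, β = (1−μ)s = 0.37.

α = 0.44, β = 0.37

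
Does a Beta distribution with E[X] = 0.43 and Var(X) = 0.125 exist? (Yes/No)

For any Beta, Var(X) < E[X]·(1−E[X]).
Here μ(1−μ) = 0.43×0.57 = 0.2451, and 0.125 < 0.2451.

Yes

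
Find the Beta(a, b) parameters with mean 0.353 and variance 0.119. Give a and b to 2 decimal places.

By moment matching, a+b = μ(1−μ)/σ² − 1 = (0.353·0.647)/0.119 − 1 = 1.9193 − 1 = 0.9193.
Since a/(a+b) = μ, a = 0.353·0.9193 = 0.32 and b = 0.647·0.9193 = 0.59.

a = 0.32, b = 0.59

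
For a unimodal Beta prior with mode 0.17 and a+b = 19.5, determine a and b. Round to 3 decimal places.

a = 3.975, b = 15.525

For a,b>1 the mode is (a−1)/(a+b−2), so a = mode·(κ−2)+1 = 0.17×17.5+1 = 3.975.
And b = (1−mode)·(κ−2)+1 = 0.83×17.5+1 = 15.525.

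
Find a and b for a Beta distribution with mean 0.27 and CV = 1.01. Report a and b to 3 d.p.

Var = (CV·μ)² = (1.01×0.27)² = 0.074365.
a+b = μ(1−μ)/Var − 1 = 0.1971/0.074365 − 1 = 1.6504.
Thus a = 0.27·1.6504 = 0.446 and b = 0.73·1.6504 = 1.205.

a = 0.446, b = 1.205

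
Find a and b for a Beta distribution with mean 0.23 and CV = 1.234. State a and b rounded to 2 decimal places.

a = 0.28, b = 0.92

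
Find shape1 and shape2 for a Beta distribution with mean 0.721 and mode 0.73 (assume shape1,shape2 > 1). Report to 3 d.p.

shape1 = 36.851, shape2 = 14.260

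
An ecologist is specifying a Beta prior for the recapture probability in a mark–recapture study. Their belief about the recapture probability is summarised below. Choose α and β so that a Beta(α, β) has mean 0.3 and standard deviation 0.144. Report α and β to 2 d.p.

α = 2.74, β = 6.39

First σ² = 0.020736. Setting α = μn, β = (1−μ)n with n = α+β,
μ(1−μ)/(n+1) = 0.020736 ⇒ n+1 = 0.21/0.020736 = 10.1273 ⇒ n = 9.1273.
Hence α = 0.3×9.1273 = 2.74, β = 0.7×9.1273 = 6.39.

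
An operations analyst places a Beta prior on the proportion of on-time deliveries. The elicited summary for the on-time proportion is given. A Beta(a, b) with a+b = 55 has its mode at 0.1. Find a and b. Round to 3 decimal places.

a = 6.300, b = 48.700

Mode = (a−1)/(κ−2) with κ = a+b, so a−1 = 0.1·53 = 5.300.
a = 6.300; b = κ − a = 48.700.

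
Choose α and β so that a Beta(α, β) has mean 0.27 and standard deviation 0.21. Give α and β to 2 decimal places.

α = 0.94, β = 2.53

σ² = 0.21² = 0.0441.
With s = α+β, Var = μ(1−μ)/(s+1), so s+1 = (0.27×0.73)/0.0441 = 4.4694 and s = 3.4694.
α = μs = 0.94, β = (1−μ)s = 2.53.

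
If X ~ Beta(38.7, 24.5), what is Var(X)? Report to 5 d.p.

α+β = 63.2 and αβ = 948.15, so Var = αβ/[(α+β)²(α+β+1)] = 948.15/256430.208 = 0.00370.

0.00370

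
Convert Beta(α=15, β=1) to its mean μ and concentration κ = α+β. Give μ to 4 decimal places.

κ = α+β = 15+1 = 16; μ = α/κ = 15/16 = 0.9375.

μ = 0.9375, κ = 16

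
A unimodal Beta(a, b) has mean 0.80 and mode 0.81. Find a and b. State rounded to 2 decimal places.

a = 49.60, b = 12.40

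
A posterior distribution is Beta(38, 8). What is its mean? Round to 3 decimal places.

0.826

E[X] = α/(α+β) = 38/46 = 0.826.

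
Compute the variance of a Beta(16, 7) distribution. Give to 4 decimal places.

0.0088

Var = αβ/[(α+β)²(α+β+1)] = (16×7)/(23²×24) = 112/12696 = 0.0088.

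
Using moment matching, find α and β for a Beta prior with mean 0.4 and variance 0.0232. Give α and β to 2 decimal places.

α = 3.74, β = 5.61

By moment matching, α+β = μ(1−μ)/σ² − 1 = (0.4·0.6)/0.0232 − 1 = 10.3448 − 1 = 9.3448.
Since α/(α+β) = μ, α = 0.4·9.3448 = 3.74 and β = 0.6·9.3448 = 5.61.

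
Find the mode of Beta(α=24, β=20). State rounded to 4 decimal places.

0.5476

With α,β > 1, mode = (α−1)/(α+β−2) = 23/42 = 0.5476.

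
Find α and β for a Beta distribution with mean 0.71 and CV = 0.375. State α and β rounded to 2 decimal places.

σ = CV·μ = 0.375×0.71 = 0.26625, so σ² = 0.070889.
s+1 = μ(1−μ)/σ² = 0.2059/0.070889 = 2.9045, so s = α+β = 1.9045.
α = μs = 1.35, β = (1−μ)s = 0.55.

α = 1.35, β = 0.55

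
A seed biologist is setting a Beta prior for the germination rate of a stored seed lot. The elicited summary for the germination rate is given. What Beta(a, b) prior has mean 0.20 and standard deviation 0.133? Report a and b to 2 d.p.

σ² = 0.133² = 0.017689.
With s = a+b, Var = μ(1−μ)/(s+1), so s+1 = (0.20×0.80)/0.017689 = 9.0452 and s = 8.0452.
a = μs = 1.61, b = (1−μ)s = 6.44.

a = 1.61, b = 6.44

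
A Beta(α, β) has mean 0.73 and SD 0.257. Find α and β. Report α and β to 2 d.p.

σ² = 0.257² = 0.066049.
With s = α+β, Var = μ(1−μ)/(s+1), so s+1 = (0.73×0.27)/0.066049 = 2.9841 and s = 1.9841.
α = μs = 1.45, β = (1−μ)s = 0.54.

α = 1.45, β = 0.54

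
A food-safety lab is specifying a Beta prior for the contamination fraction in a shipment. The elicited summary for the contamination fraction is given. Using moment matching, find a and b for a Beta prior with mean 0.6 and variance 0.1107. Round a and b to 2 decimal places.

Write ν = a+b; then a = μν and Var = μ(1−μ)/(ν+1).
ν = μ(1−μ)/Var − 1 = 0.24/0.1107 − 1 = 1.1680.
a = 0.6·1.1680 = 0.70, b = 0.4·1.1680 = 0.47.

a = 0.70, b = 0.47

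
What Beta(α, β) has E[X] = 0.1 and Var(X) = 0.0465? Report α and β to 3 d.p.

α = 0.094, β = 0.842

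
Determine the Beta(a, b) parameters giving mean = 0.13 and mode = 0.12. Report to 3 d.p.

a = 9.880, b = 66.120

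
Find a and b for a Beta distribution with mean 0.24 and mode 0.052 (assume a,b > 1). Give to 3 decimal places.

a = 1.144, b = 3.622

With s = a+b: μ = a/s and mode = (a−1)/(s−2). Eliminating a = μs,
μs − 1 = m(s−2) ⇒ s(μ−m) = 1−2m ⇒ s = 0.896/0.188 = 4.7660.
So a = μs = 1.144, b = (1−μ)s = 3.622.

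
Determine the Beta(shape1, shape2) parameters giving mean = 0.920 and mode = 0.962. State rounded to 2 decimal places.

shape1 = 20.24, shape2 = 1.76

With s = shape1+shape2: μ = shape1/s and mode = (shape1−1)/(s−2). Eliminating shape1 = μs,
μs − 1 = m(s−2) ⇒ s(μ−m) = 1−2m ⇒ s = -0.924/-0.042 = 22.0000.
So shape1 = μs = 20.24, shape2 = (1−μ)s = 1.76.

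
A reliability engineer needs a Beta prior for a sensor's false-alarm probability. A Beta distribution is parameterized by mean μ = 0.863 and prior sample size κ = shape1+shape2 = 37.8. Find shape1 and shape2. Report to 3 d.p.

shape1 = 32.621, shape2 = 5.179

Split κ in proportion μ : (1−μ): shape1 = 0.863·37.8 = 32.621, shape2 = 37.8 − 32.621 = 5.179.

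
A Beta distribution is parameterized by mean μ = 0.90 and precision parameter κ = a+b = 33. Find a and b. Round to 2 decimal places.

a = μκ = 0.90×33 = 29.70 and b = (1−μ)κ = 0.10×33 = 3.30.

a = 29.70, b = 3.30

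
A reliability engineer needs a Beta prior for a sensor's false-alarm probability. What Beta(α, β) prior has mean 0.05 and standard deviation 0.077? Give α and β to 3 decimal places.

α = 0.351, β = 6.661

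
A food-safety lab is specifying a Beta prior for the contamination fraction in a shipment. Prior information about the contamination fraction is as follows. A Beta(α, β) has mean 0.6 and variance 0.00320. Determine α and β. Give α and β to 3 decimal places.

α = 44.400, β = 29.600

Write ν = α+β; then α = μν and Var = μ(1−μ)/(ν+1).
ν = μ(1−μ)/Var − 1 = 0.24/0.00320 − 1 = 74.0000.
α = 0.6·74.0000 = 44.400, β = 0.4·74.0000 = 29.600.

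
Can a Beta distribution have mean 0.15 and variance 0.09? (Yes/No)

Yes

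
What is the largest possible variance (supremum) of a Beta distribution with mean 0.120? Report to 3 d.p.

0.106

Var = μ(1−μ)/(α+β+1), which approaches μ(1−μ) as α+β → 0.
So the supremum is μ(1−μ) = 0.120×0.880 = 0.106.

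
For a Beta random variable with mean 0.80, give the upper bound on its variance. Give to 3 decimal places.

0.160

Var = μ(1−μ)/(α+β+1), which approaches μ(1−μ) as α+β → 0.
So the supremum is μ(1−μ) = 0.80×0.20 = 0.160.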